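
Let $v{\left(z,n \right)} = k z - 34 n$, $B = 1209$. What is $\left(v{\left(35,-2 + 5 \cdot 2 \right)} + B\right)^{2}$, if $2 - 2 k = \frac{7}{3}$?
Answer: $\frac{31214569}{36} \approx 8.6707 \cdot 10^{5}$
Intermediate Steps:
$k = - \frac{1}{6}$ ($k = 1 - \frac{7 \cdot \frac{1}{3}}{2} = 1 - \frac{7}{6} = - \frac{1}{6} \approx -0.16667$)
$v{\left(z,n \right)} = - 34 n - \frac{z}{6}$ ($v{\left(z,n \right)} = - \frac{z}{6} - 34 n = - 34 n - \frac{z}{6}$)
$\left(v{\left(35,-2 + 5 \cdot 2 \right)} + B\right)^{2} = \left(\left(- 34 \left(-2 + 5 \cdot 2\right) - \frac{35}{6}\right) + 1209\right)^{2} = \left(\left(- 34 \left(-2 + 10\right) - \frac{35}{6}\right) + 1209\right)^{2} = \left(\left(\left(-34\right) 8 - \frac{35}{6}\right) + 1209\right)^{2} = \left(\left(-272 - \frac{35}{6}\right) + 1209\right)^{2} = \left(- \frac{1667}{6} + 1209\right)^{2} = \left(\frac{5587}{6}\right)^{2} = \frac{31214569}{36}$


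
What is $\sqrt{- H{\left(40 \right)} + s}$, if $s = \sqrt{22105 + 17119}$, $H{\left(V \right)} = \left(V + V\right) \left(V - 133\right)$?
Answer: $\sqrt{7440 + 2 \sqrt{9806}} \approx 87.396$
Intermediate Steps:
$H{\left(V \right)} = 2 V \left(-133 + V\right)$
$s = 2 \sqrt{9806}$ ($s = \sqrt{39224} = 2 \sqrt{9806} \approx 198.05$)
$\sqrt{- H{\left(40 \right)} + s} = \sqrt{- 2 \cdot 40 \left(-133 + 40\right) + 2 \sqrt{9806}} = \sqrt{- 2 \cdot 40 \left(-93\right) + 2 \sqrt{9806}} = \sqrt{\left(-1\right) \left(-7440\right) + 2 \sqrt{9806}} = \sqrt{7440 + 2 \sqrt{9806}}$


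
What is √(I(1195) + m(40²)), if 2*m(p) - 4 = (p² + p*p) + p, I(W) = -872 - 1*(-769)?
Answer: √2560699 ≈ 1600.2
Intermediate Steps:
I(W) = -103 (I(W) = -872 + 769 = -103)
m(p) = 2 + p² + p/2 (m(p) = 2 + ((p² + p*p) + p)/2 = 2 + ((p² + p²) + p)/2 = 2 + (2*p² + p)/2 = 2 + (p + 2*p²)/2 = 2 + (p² + p/2) = 2 + p² + p/2)
√(I(1195) + m(40²)) = √(-103 + (2 + (40²)² + (½)*40²)) = √(-103 + (2 + 1600² + (½)*1600)) = √(-103 + (2 + 2560000 + 800)) = √(-103 + 2560802) = √2560699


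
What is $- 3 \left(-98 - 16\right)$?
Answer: $342$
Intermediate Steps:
$- 3 \left(-98 - 16\right) = \left(-3\right) \left(-114\right) = 342$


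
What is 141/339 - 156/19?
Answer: -16735/2147 ≈ -7.7946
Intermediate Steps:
141/339 - 156/19 = 141*(1/339) - 156*1/19 = 47/113 - 156/19 = -16735/2147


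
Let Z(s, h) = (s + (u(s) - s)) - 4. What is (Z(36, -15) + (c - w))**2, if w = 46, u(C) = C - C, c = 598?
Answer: 300304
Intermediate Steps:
u(C) = 0
Z(s, h) = -4 (Z(s, h) = (s + (0 - s)) - 4 = (s - s) - 4 = 0 - 4 = -4)
(Z(36, -15) + (c - w))**2 = (-4 + (598 - 1*46))**2 = (-4 + (598 - 46))**2 = (-4 + 552)**2 = 548**2 = 300304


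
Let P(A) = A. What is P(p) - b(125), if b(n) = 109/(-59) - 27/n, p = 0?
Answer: 15218/7375 ≈ 2.0635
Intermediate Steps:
b(n) = -109/59 - 27/n (b(n) = 109*(-1/59) - 27/n = -109/59 - 27/n)
P(p) - b(125) = 0 - (-109/59 - 27/125) = 0 - 1*(-15218/7375) = 0 + 15218/7375 = 15218/7375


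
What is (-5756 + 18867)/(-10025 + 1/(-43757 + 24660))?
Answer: -250380767/191447426 ≈ -1.3078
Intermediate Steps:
(-5756 + 18867)/(-10025 + 1/(-43757 + 24660)) = 13111/(-10025 + 1/(-19097)) = 13111/(-10025 - 1/19097) = 13111/(-191447426/19097) = 13111*(-19097/191447426) = -250380767/191447426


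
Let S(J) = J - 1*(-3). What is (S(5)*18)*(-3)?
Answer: -432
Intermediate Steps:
S(J) = 3 + J (S(J) = J + 3 = 3 + J)
(S(5)*18)*(-3) = ((3 + 5)*18)*(-3) = (8*18)*(-3) = 144*(-3) = -432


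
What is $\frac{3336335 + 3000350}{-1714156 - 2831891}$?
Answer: $- \frac{6336685}{4546047} \approx -1.3939$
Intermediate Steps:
$\frac{3336335 + 3000350}{-1714156 - 2831891} = \frac{6336685}{-4546047} = 6336685 \left(- \frac{1}{4546047}\right) = - \frac{6336685}{4546047}$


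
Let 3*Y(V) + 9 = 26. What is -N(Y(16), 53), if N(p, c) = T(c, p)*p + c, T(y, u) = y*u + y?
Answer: -18497/9 ≈ -2055.2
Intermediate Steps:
Y(V) = 17/3 (Y(V) = -3 + (⅓)*26 = -3 + 26/3 = 17/3)
T(y, u) = y + u*y (T(y, u) = u*y + y = y + u*y)
N(p, c) = c + c*p*(1 + p) (N(p, c) = (c*(1 + p))*p + c = c*p*(1 + p) + c = c + c*p*(1 + p))
-N(Y(16), 53) = -53*(1 + 17*(1 + 17/3)/3) = -53*(1 + (17/3)*(20/3)) = -53*(1 + 340/9) = -53*349/9 = -1*18497/9 = -18497/9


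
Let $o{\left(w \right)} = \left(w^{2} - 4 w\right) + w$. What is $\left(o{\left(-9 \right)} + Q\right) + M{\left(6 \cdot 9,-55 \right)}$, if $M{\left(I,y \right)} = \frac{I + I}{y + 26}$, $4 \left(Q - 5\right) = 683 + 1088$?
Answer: $\frac{64035}{116} \approx 552.03$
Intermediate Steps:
$Q = \frac{1791}{4}$ ($Q = 5 + \frac{683 + 1088}{4} = 5 + \frac{1}{4} \cdot 1771 = 5 + \frac{1771}{4} = \frac{1791}{4} \approx 447.75$)
$o{\left(w \right)} = w^{2} - 3 w$
$M{\left(I,y \right)} = \frac{2 I}{26 + y}$
$\left(o{\left(-9 \right)} + Q\right) + M{\left(6 \cdot 9,-55 \right)} = \left(- 9 \left(-3 - 9\right) + \frac{1791}{4}\right) + \frac{2 \cdot 6 \cdot 9}{26 - 55} = \left(\left(-9\right) \left(-12\right) + \frac{1791}{4}\right) + 2 \cdot 54 \frac{1}{-29} = \left(108 + \frac{1791}{4}\right) + 2 \cdot 54 \left(- \frac{1}{29}\right) = \frac{2223}{4} - \frac{108}{29} = \frac{64035}{116}$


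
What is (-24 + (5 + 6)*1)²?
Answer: 169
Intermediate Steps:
(-24 + (5 + 6)*1)² = (-24 + 11*1)² = (-24 + 11)² = (-13)² = 169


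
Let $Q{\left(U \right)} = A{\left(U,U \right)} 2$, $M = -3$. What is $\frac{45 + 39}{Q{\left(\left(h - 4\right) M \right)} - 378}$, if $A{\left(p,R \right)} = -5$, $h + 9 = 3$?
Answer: $- \frac{21}{97} \approx -0.21649$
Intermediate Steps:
$h = -6$ ($h = -9 + 3 = -6$)
$Q{\left(U \right)} = -10$ ($Q{\left(U \right)} = \left(-5\right) 2 = -10$)
$\frac{45 + 39}{Q{\left(\left(h - 4\right) M \right)} - 378} = \frac{45 + 39}{-10 - 378} = \frac{84}{-388} = 84 \left(- \frac{1}{388}\right) = - \frac{21}{97}$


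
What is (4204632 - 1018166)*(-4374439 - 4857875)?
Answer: -29418454662324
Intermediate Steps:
(4204632 - 1018166)*(-4374439 - 4857875) = 3186466*(-9232314) = -29418454662324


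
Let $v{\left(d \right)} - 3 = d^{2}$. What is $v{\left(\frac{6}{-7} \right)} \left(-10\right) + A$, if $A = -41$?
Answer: $- \frac{3839}{49} \approx -78.347$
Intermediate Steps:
$v{\left(d \right)} = 3 + d^{2}$
$v{\left(\frac{6}{-7} \right)} \left(-10\right) + A = \left(3 + \left(\frac{6}{-7}\right)^{2}\right) \left(-10\right) - 41 = \left(3 + \left(6 \left(- \frac{1}{7}\right)\right)^{2}\right) \left(-10\right) - 41 = \left(3 + \left(- \frac{6}{7}\right)^{2}\right) \left(-10\right) - 41 = \left(3 + \frac{36}{49}\right) \left(-10\right) - 41 = \frac{183}{49} \left(-10\right) - 41 = - \frac{1830}{49} - 41 = - \frac{3839}{49}$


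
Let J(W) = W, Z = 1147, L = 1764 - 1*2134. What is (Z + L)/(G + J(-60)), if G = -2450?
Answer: -777/2510 ≈ -0.30956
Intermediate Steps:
L = -370 (L = 1764 - 2134 = -370)
(Z + L)/(G + J(-60)) = (1147 - 370)/(-2450 - 60) = 777/(-2510) = 777*(-1/2510) = -777/2510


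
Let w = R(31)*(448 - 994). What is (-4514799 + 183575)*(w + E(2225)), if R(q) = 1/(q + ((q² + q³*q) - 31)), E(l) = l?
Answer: -342661772228096/35557 ≈ -9.6370e+9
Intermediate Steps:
R(q) = 1/(-31 + q + q² + q⁴) (R(q) = 1/(q + ((q² + q⁴) - 31)) = 1/(q + (-31 + q² + q⁴)) = 1/(-31 + q + q² + q⁴))
w = -21/35557 (w = (448 - 994)/(-31 + 31 + 31² + 31⁴) = -546/(-31 + 31 + 961 + 923521) = -546/924482 = (1/924482)*(-546) = -21/35557 ≈ -0.00059060)
(-4514799 + 183575)*(w + E(2225)) = (-4514799 + 183575)*(-21/35557 + 2225) = -4331224*79114304/35557 = -342661772228096/35557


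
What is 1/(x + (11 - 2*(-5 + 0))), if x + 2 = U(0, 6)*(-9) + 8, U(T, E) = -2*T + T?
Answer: 1/27 ≈ 0.037037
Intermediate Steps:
U(T, E) = -T
x = 6 (x = -2 + (-1*0*(-9) + 8) = -2 + (0*(-9) + 8) = -2 + (0 + 8) = -2 + 8 = 6)
1/(x + (11 - 2*(-5 + 0))) = 1/(6 + (11 - 2*(-5 + 0))) = 1/(6 + (11 - 2*(-5))) = 1/(6 + (11 - 1*(-10))) = 1/(6 + (11 + 10)) = 1/(6 + 21) = 1/27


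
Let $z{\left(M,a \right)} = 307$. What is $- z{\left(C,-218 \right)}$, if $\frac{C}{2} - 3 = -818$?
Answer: $-307$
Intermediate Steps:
$C = -1630$ ($C = 6 + 2 \left(-818\right) = 6 - 1636 = -1630$)
$- z{\left(C,-218 \right)} = \left(-1\right) 307 = -307$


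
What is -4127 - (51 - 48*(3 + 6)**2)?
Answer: -290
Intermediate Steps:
-4127 - (51 - 48*(3 + 6)**2) = -4127 - (51 - 48*9**2) = -4127 - (51 - 48*81) = -4127 - (51 - 3888) = -4127 - 1*(-3837) = -4127 + 3837 = -290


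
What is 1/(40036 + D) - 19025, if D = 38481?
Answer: -1493785924/78517 ≈ -19025.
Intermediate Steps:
1/(40036 + D) - 19025 = 1/(40036 + 38481) - 19025 = 1/78517 - 19025 = -1493785924/78517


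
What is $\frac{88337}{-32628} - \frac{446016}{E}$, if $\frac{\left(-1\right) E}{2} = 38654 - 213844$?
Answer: $- \frac{11376032027}{2858049660} \approx -3.9803$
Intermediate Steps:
$E = 350380$ ($E = - 2 \left(38654 - 213844\right) = \left(-2\right) \left(-175190\right) = 350380$)
$\frac{88337}{-32628} - \frac{446016}{E} = \frac{88337}{-32628} - \frac{446016}{350380} = 88337 \left(- \frac{1}{32628}\right) - \frac{111504}{87595} = - \frac{88337}{32628} - \frac{111504}{87595} = - \frac{11376032027}{2858049660}$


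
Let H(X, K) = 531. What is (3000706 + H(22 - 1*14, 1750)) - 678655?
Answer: 2322582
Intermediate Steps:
(3000706 + H(22 - 1*14, 1750)) - 678655 = (3000706 + 531) - 678655 = 3001237 - 678655 = 2322582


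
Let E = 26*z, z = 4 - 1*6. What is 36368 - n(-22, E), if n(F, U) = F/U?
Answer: 945557/26 ≈ 36368.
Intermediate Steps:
z = -2 (z = 4 - 6 = -2)
E = -52 (E = 26*(-2) = -52)
36368 - n(-22, E) = 36368 - (-22)/(-52) = 36368 - (-22)*(-1)/52 = 36368 - 1*11/26 = 36368 - 11/26 = 945557/26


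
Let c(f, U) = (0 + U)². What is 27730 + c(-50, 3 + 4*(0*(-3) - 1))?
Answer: 27731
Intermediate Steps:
c(f, U) = U²
27730 + c(-50, 3 + 4*(0*(-3) - 1)) = 27730 + (3 + 4*(0*(-3) - 1))² = 27730 + (3 + 4*(0 - 1))² = 27730 + (3 + 4*(-1))² = 27730 + (3 - 4)² = 27730 + (-1)² = 27730 + 1 = 27731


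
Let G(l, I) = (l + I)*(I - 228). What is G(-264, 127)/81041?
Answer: 13837/81041 ≈ 0.17074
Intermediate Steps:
G(l, I) = (-228 + I)*(I + l) (G(l, I) = (I + l)*(-228 + I) = (-228 + I)*(I + l))
G(-264, 127)/81041 = (127² - 228*127 - 228*(-264) + 127*(-264))/81041 = (16129 - 28956 + 60192 - 33528)*(1/81041) = 13837*(1/81041) = 13837/81041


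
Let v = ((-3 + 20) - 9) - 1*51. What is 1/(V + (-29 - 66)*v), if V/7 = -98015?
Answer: -1/682020 ≈ -1.4662e-6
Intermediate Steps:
V = -686105 (V = 7*(-98015) = -686105)
v = -43 (v = (17 - 9) - 51 = 8 - 51 = -43)
1/(V + (-29 - 66)*v) = 1/(-686105 + (-29 - 66)*(-43)) = 1/(-686105 - 95*(-43)) = 1/(-686105 + 4085) = 1/(-682020) = -1/682020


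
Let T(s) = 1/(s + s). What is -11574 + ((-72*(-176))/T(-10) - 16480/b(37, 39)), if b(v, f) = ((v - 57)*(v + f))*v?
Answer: -186304636/703 ≈ -2.6501e+5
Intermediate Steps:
b(v, f) = v*(-57 + v)*(f + v) (b(v, f) = ((-57 + v)*(f + v))*v = v*(-57 + v)*(f + v))
T(s) = 1/(2*s)
-11574 + ((-72*(-176))/T(-10) - 16480/b(37, 39)) = -11574 + ((-72*(-176))/(((½)/(-10))) - 16480*1/(37*(37² - 57*39 - 57*37 + 39*37))) = -11574 + (12672/(((½)*(-⅒))) - 16480*1/(37*(1369 - 2223 - 2109 + 1443))) = -11574 + (12672/(-1/20) - 16480/(37*(-1520))) = -11574 + (12672*(-20) - 16480/(-56240)) = -11574 + (-253440 - 16480*(-1/56240)) = -11574 + (-253440 + 206/703) = -11574 - 178168114/703 = -186304636/703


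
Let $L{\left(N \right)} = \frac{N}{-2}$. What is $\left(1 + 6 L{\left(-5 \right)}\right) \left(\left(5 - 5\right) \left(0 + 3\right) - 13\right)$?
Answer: $-208$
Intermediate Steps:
$L{\left(N \right)} = - \frac{N}{2}$ ($L{\left(N \right)} = N \left(- \frac{1}{2}\right) = - \frac{N}{2}$)
$\left(1 + 6 L{\left(-5 \right)}\right) \left(\left(5 - 5\right) \left(0 + 3\right) - 13\right) = \left(1 + 6 \left(\left(- \frac{1}{2}\right) \left(-5\right)\right)\right) \left(\left(5 - 5\right) \left(0 + 3\right) - 13\right) = \left(1 + 6 \cdot \frac{5}{2}\right) \left(0 \cdot 3 - 13\right) = \left(1 + 15\right) \left(0 - 13\right) = 16 \left(-13\right) = -208$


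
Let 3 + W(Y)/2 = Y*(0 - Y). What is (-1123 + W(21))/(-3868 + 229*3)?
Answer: 2011/3181 ≈ 0.63219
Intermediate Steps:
W(Y) = -6 - 2*Y² (W(Y) = -6 + 2*(Y*(0 - Y)) = -6 + 2*(Y*(-Y)) = -6 + 2*(-Y²) = -6 - 2*Y²)
(-1123 + W(21))/(-3868 + 229*3) = (-1123 + (-6 - 2*21²))/(-3868 + 229*3) = (-1123 + (-6 - 2*441))/(-3868 + 687) = (-1123 + (-6 - 882))/(-3181) = (-1123 - 888)*(-1/3181) = -2011*(-1/3181) = 2011/3181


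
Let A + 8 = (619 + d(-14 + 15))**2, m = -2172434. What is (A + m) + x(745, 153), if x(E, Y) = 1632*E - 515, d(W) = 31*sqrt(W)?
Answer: -534617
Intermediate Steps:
x(E, Y) = -515 + 1632*E
A = 422492 (A = -8 + (619 + 31*sqrt(-14 + 15))**2 = -8 + (619 + 31*sqrt(1))**2 = -8 + (619 + 31*1)**2 = -8 + (619 + 31)**2 = -8 + 650**2 = -8 + 422500 = 422492)
(A + m) + x(745, 153) = (422492 - 2172434) + (-515 + 1632*745) = -1749942 + (-515 + 1215840) = -1749942 + 1215325 = -534617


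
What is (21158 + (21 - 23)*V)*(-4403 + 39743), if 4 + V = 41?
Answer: 745108560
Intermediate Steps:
V = 37 (V = -4 + 41 = 37)
(21158 + (21 - 23)*V)*(-4403 + 39743) = (21158 + (21 - 23)*37)*(-4403 + 39743) = (21158 - 2*37)*35340 = (21158 - 74)*35340 = 21084*35340 = 745108560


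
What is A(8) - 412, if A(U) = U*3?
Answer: -388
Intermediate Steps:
A(U) = 3*U
A(8) - 412 = 3*8 - 412 = 24 - 412 = -388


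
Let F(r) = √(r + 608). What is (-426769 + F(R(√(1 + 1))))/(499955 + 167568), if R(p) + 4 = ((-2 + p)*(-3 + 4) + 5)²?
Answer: -426769/667523 + √(604 + (3 + √2)²)/667523 ≈ -0.63929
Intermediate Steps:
R(p) = -4 + (3 + p)² (R(p) = -4 + ((-2 + p)*(-3 + 4) + 5)² = -4 + ((-2 + p)*1 + 5)² = -4 + ((-2 + p) + 5)² = -4 + (3 + p)²)
F(r) = √(608 + r)
(-426769 + F(R(√(1 + 1))))/(499955 + 167568) = (-426769 + √(608 + (-4 + (3 + √(1 + 1))²)))/(499955 + 167568) = (-426769 + √(608 + (-4 + (3 + √2)²)))/667523 = (-426769 + √(604 + (3 + √2)²))*(1/667523) = -426769/667523 + √(604 + (3 + √2)²)/667523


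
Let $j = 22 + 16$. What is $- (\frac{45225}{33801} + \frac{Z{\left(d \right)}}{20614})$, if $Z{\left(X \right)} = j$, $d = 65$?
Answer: $- \frac{155592098}{116128969} \approx -1.3398$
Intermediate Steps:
$j = 38$
$Z{\left(X \right)} = 38$
$- (\frac{45225}{33801} + \frac{Z{\left(d \right)}}{20614}) = - (\frac{45225}{33801} + \frac{38}{20614}) = - (45225 \cdot \frac{1}{33801} + 38 \cdot \frac{1}{20614}) = - (\frac{15075}{11267} + \frac{19}{10307}) = \left(-1\right) \frac{155592098}{116128969} = - \frac{155592098}{116128969}$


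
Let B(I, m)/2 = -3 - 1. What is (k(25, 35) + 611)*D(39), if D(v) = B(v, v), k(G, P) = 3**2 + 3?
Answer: -4984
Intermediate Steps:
B(I, m) = -8 (B(I, m) = 2*(-3 - 1) = 2*(-4) = -8)
k(G, P) = 12 (k(G, P) = 9 + 3 = 12)
D(v) = -8
(k(25, 35) + 611)*D(39) = (12 + 611)*(-8) = 623*(-8) = -4984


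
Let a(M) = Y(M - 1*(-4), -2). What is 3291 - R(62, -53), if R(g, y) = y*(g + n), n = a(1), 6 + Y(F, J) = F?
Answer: 6524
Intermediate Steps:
Y(F, J) = -6 + F
a(M) = -2 + M (a(M) = -6 + (M - 1*(-4)) = -6 + (M + 4) = -6 + (4 + M) = -2 + M)
n = -1 (n = -2 + 1 = -1)
R(g, y) = y*(-1 + g) (R(g, y) = y*(g - 1) = y*(-1 + g))
3291 - R(62, -53) = 3291 - (-53)*(-1 + 62) = 3291 - (-53)*61 = 3291 - 1*(-3233) = 3291 + 3233 = 6524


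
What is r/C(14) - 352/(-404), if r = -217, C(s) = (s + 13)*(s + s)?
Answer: 6373/10908 ≈ 0.58425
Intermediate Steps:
C(s) = 2*s*(13 + s) (C(s) = (13 + s)*(2*s) = 2*s*(13 + s))
r/C(14) - 352/(-404) = -217*1/(28*(13 + 14)) - 352/(-404) = -217/(2*14*27) - 352*(-1/404) = -217/756 + 88/101 = -217*1/756 + 88/101 = -31/108 + 88/101 = 6373/10908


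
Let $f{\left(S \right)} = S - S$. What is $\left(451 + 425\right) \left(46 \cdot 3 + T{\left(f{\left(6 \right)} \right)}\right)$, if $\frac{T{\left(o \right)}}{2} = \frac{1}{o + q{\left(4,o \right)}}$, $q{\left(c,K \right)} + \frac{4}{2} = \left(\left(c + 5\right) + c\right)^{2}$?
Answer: $\frac{20190048}{167} \approx 1.209 \cdot 10^{5}$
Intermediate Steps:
$q{\left(c,K \right)} = -2 + \left(5 + 2 c\right)^{2}$ ($q{\left(c,K \right)} = -2 + \left(\left(c + 5\right) + c\right)^{2} = -2 + \left(\left(5 + c\right) + c\right)^{2} = -2 + \left(5 + 2 c\right)^{2}$)
$f{\left(S \right)} = 0$
$T{\left(o \right)} = \frac{2}{167 + o}$ ($T{\left(o \right)} = \frac{2}{o - \left(2 - \left(5 + 2 \cdot 4\right)^{2}\right)} = \frac{2}{o - \left(2 - \left(5 + 8\right)^{2}\right)} = \frac{2}{o - \left(2 - 13^{2}\right)} = \frac{2}{o + \left(-2 + 169\right)} = \frac{2}{o + 167} = \frac{2}{167 + o}$)
$\left(451 + 425\right) \left(46 \cdot 3 + T{\left(f{\left(6 \right)} \right)}\right) = \left(451 + 425\right) \left(46 \cdot 3 + \frac{2}{167 + 0}\right) = 876 \left(138 + \frac{2}{167}\right) = 876 \cdot \frac{23048}{167} = \frac{20190048}{167}$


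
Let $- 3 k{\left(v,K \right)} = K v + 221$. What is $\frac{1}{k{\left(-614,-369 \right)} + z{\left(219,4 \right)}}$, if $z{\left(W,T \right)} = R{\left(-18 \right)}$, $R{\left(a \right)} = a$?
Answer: $- \frac{3}{226841} \approx -1.3225 \cdot 10^{-5}$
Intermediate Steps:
$z{\left(W,T \right)} = -18$
$k{\left(v,K \right)} = - \frac{221}{3} - \frac{K v}{3}$ ($k{\left(v,K \right)} = - \frac{K v + 221}{3} = - \frac{221 + K v}{3} = - \frac{221}{3} - \frac{K v}{3}$)
$\frac{1}{k{\left(-614,-369 \right)} + z{\left(219,4 \right)}} = \frac{1}{\left(- \frac{221}{3} - \left(-123\right) \left(-614\right)\right) - 18} = \frac{1}{\left(- \frac{221}{3} - 75522\right) - 18} = \frac{1}{- \frac{226787}{3} - 18} = \frac{1}{- \frac{226841}{3}} = - \frac{3}{226841}$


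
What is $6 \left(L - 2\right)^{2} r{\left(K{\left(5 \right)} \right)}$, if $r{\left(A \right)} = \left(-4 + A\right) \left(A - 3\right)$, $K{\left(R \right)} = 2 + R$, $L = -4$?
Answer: $2592$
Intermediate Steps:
$r{\left(A \right)} = \left(-4 + A\right) \left(-3 + A\right)$
$6 \left(L - 2\right)^{2} r{\left(K{\left(5 \right)} \right)} = 6 \left(-4 - 2\right)^{2} \left(12 + \left(2 + 5\right)^{2} - 7 \left(2 + 5\right)\right) = 6 \left(-6\right)^{2} \left(12 + 7^{2} - 49\right) = 6 \cdot 36 \left(12 + 49 - 49\right) = 216 \cdot 12 = 2592$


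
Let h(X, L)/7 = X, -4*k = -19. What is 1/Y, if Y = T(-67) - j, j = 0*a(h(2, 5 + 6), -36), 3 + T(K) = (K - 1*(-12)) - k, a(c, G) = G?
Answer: -4/251 ≈ -0.015936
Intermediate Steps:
k = 19/4 (k = -1/4*(-19) = 19/4 ≈ 4.7500)
h(X, L) = 7*X
T(K) = 17/4 + K (T(K) = -3 + ((K - 1*(-12)) - 1*19/4) = -3 + ((K + 12) - 19/4) = -3 + ((12 + K) - 19/4) = -3 + (29/4 + K) = 17/4 + K)
j = 0 (j = 0*(-36) = 0)
Y = -251/4 (Y = (17/4 - 67) - 1*0 = -251/4 + 0 = -251/4 ≈ -62.750)
1/Y = 1/(-251/4) = -4/251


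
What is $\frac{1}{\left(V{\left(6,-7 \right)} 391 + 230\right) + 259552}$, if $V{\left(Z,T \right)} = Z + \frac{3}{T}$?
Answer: $\frac{7}{1833723} \approx 3.8174 \cdot 10^{-6}$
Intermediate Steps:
$\frac{1}{\left(V{\left(6,-7 \right)} 391 + 230\right) + 259552} = \frac{1}{\left(\left(6 + \frac{3}{-7}\right) 391 + 230\right) + 259552} = \frac{1}{\left(\left(6 + 3 \left(- \frac{1}{7}\right)\right) 391 + 230\right) + 259552} = \frac{1}{\left(\left(6 - \frac{3}{7}\right) 391 + 230\right) + 259552} = \frac{1}{\left(\frac{39}{7} \cdot 391 + 230\right) + 259552} = \frac{1}{\left(\frac{15249}{7} + 230\right) + 259552} = \frac{1}{\frac{16859}{7} + 259552} = \frac{1}{\frac{1833723}{7}} = \frac{7}{1833723}$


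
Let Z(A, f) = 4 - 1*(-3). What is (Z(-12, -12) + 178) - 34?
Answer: 151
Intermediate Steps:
Z(A, f) = 7 (Z(A, f) = 4 + 3 = 7)
(Z(-12, -12) + 178) - 34 = (7 + 178) - 34 = 185 - 34 = 151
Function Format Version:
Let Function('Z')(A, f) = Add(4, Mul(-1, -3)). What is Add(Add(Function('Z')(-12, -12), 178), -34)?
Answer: 151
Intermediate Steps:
Function('Z')(A, f) = 7 (Function('Z')(A, f) = Add(4, 3) = 7)
Add(Add(Function('Z')(-12, -12), 178), -34) = Add(Add(7, 178), -34) = Add(185, -34) = 151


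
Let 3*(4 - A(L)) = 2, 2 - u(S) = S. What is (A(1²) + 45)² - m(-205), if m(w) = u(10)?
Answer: 21097/9 ≈ 2344.1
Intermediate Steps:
u(S) = 2 - S
m(w) = -8 (m(w) = 2 - 1*10 = 2 - 10 = -8)
A(L) = 10/3 (A(L) = 4 - ⅓*2 = 4 - ⅔ = 10/3)
(A(1²) + 45)² - m(-205) = (10/3 + 45)² - 1*(-8) = (145/3)² + 8 = 21025/9 + 8 = 21097/9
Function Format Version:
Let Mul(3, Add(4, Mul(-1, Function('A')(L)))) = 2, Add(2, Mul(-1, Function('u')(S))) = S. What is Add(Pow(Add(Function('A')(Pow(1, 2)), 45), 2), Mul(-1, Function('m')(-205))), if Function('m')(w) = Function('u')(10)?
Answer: Rational(21097, 9) ≈ 2344.1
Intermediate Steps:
Function('u')(S) = Add(2, Mul(-1, S))
Function('m')(w) = -8 (Function('m')(w) = Add(2, Mul(-1, 10)) = Add(2, -10) = -8)
Function('A')(L) = Rational(10, 3) (Function('A')(L) = Add(4, Mul(Rational(-1, 3), 2)) = Add(4, Rational(-2, 3)) = Rational(10, 3))
Add(Pow(Add(Function('A')(Pow(1, 2)), 45), 2), Mul(-1, Function('m')(-205))) = Add(Pow(Add(Rational(10, 3), 45), 2), Mul(-1, -8)) = Add(Pow(Rational(145, 3), 2), 8) = Add(Rational(21025, 9), 8) = Rational(21097, 9)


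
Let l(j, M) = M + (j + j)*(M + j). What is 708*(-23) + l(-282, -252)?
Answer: 284640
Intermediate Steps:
l(j, M) = M + 2*j*(M + j) (l(j, M) = M + (2*j)*(M + j) = M + 2*j*(M + j))
708*(-23) + l(-282, -252) = 708*(-23) + (-252 + 2*(-282)² + 2*(-252)*(-282)) = -16284 + (-252 + 2*79524 + 142128) = -16284 + (-252 + 159048 + 142128) = -16284 + 300924 = 284640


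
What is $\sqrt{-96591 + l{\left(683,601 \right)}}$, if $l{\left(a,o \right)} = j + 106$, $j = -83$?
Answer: $2 i \sqrt{24142} \approx 310.75 i$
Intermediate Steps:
$l{\left(a,o \right)} = 23$ ($l{\left(a,o \right)} = -83 + 106 = 23$)
$\sqrt{-96591 + l{\left(683,601 \right)}} = \sqrt{-96591 + 23} = \sqrt{-96568} = 2 i \sqrt{24142}$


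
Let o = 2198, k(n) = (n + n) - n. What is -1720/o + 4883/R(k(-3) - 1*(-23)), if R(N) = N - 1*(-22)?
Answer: 761471/6594 ≈ 115.48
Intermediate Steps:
k(n) = n (k(n) = 2*n - n = n)
R(N) = 22 + N (R(N) = N + 22 = 22 + N)
-1720/o + 4883/R(k(-3) - 1*(-23)) = -1720/2198 + 4883/(22 + (-3 - 1*(-23))) = -1720*1/2198 + 4883/(22 + (-3 + 23)) = -860/1099 + 4883/(22 + 20) = -860/1099 + 4883/42 = 761471/6594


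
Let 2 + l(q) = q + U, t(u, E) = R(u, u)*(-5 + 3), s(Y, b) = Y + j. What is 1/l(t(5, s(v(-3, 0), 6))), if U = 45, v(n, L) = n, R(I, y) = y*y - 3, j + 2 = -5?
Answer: -1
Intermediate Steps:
j = -7 (j = -2 - 5 = -7)
R(I, y) = -3 + y² (R(I, y) = y² - 3 = -3 + y²)
s(Y, b) = -7 + Y (s(Y, b) = Y - 7 = -7 + Y)
t(u, E) = 6 - 2*u² (t(u, E) = (-3 + u²)*(-5 + 3) = (-3 + u²)*(-2) = 6 - 2*u²)
l(q) = 43 + q (l(q) = -2 + (q + 45) = -2 + (45 + q) = 43 + q)
1/l(t(5, s(v(-3, 0), 6))) = 1/(43 + (6 - 2*5²)) = 1/(43 + (6 - 2*25)) = 1/(43 + (6 - 50)) = 1/(43 - 44) = 1/(-1) = -1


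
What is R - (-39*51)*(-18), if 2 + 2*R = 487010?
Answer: 207702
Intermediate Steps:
R = 243504 (R = -1 + (½)*487010 = -1 + 243505 = 243504)
R - (-39*51)*(-18) = 243504 - (-39*51)*(-18) = 243504 - (-1989)*(-18) = 243504 - 1*35802 = 243504 - 35802 = 207702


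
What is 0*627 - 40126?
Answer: -40126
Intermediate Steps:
0*627 - 40126 = 0 - 40126 = -40126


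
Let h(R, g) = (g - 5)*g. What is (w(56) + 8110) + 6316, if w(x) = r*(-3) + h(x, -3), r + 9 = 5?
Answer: 14462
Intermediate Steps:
r = -4 (r = -9 + 5 = -4)
h(R, g) = g*(-5 + g) (h(R, g) = (-5 + g)*g = g*(-5 + g))
w(x) = 36 (w(x) = -4*(-3) - 3*(-5 - 3) = 12 - 3*(-8) = 12 + 24 = 36)
(w(56) + 8110) + 6316 = (36 + 8110) + 6316 = 8146 + 6316 = 14462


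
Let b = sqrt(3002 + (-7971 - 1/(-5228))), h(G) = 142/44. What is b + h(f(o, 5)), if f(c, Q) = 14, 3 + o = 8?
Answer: 71/22 + I*sqrt(33953155817)/2614 ≈ 3.2273 + 70.491*I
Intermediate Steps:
o = 5 (o = -3 + 8 = 5)
h(G) = 71/22 (h(G) = 142*(1/44) = 71/22)
b = I*sqrt(33953155817)/2614 (b = sqrt(3002 + (-7971 - 1*(-1/5228))) = sqrt(3002 + (-7971 + 1/5228)) = sqrt(3002 - 41672387/5228) = sqrt(-25977931/5228) = I*sqrt(33953155817)/2614 ≈ 70.491*I)
b + h(f(o, 5)) = I*sqrt(33953155817)/2614 + 71/22 = 71/22 + I*sqrt(33953155817)/2614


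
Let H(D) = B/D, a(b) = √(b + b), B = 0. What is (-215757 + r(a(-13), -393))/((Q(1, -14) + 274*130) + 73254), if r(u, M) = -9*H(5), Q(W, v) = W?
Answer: -215757/108875 ≈ -1.9817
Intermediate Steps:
a(b) = √2*√b (a(b) = √(2*b) = √2*√b)
H(D) = 0 (H(D) = 0/D = 0)
r(u, M) = 0 (r(u, M) = -9*0 = 0)
(-215757 + r(a(-13), -393))/((Q(1, -14) + 274*130) + 73254) = (-215757 + 0)/((1 + 274*130) + 73254) = -215757/((1 + 35620) + 73254) = -215757/(35621 + 73254) = -215757/108875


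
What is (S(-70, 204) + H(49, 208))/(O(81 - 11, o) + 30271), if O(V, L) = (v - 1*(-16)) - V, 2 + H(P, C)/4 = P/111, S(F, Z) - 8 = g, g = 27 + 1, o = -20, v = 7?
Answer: 413/419358 ≈ 0.00098484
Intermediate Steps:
g = 28
S(F, Z) = 36 (S(F, Z) = 8 + 28 = 36)
H(P, C) = -8 + 4*P/111 (H(P, C) = -8 + 4*(P/111) = -8 + 4*P/111)
O(V, L) = 23 - V (O(V, L) = (7 - 1*(-16)) - V = (7 + 16) - V = 23 - V)
(S(-70, 204) + H(49, 208))/(O(81 - 11, o) + 30271) = (36 + (-8 + (4/111)*49))/((23 - (81 - 11)) + 30271) = (36 + (-8 + 196/111))/((23 - 1*70) + 30271) = (36 - 692/111)/((23 - 70) + 30271) = 3304/(111*(-47 + 30271)) = (3304/111)/30224 = (3304/111)*(1/30224) = 413/419358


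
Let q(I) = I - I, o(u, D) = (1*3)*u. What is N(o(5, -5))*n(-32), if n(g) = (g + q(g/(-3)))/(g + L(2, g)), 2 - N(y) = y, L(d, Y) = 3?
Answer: -416/29 ≈ -14.345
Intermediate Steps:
o(u, D) = 3*u
N(y) = 2 - y
q(I) = 0
n(g) = g/(3 + g) (n(g) = (g + 0)/(g + 3) = g/(3 + g))
N(o(5, -5))*n(-32) = (2 - 3*5)*(-32/(3 - 32)) = (2 - 1*15)*(-32/(-29)) = (2 - 15)*(-32*(-1/29)) = -13*32/29 = -416/29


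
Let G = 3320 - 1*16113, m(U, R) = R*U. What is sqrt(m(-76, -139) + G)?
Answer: I*sqrt(2229) ≈ 47.212*I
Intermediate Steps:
G = -12793 (G = 3320 - 16113 = -12793)
sqrt(m(-76, -139) + G) = sqrt(-139*(-76) - 12793) = sqrt(10564 - 12793) = sqrt(-2229) = I*sqrt(2229)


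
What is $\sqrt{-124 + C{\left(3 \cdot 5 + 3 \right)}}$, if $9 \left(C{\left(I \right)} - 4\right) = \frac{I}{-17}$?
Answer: $\frac{i \sqrt{34714}}{17} \approx 10.96 i$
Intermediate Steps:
$C{\left(I \right)} = 4 - \frac{I}{153}$ ($C{\left(I \right)} = 4 + \frac{I \frac{1}{-17}}{9} = 4 + \frac{I \left(- \frac{1}{17}\right)}{9} = 4 + \frac{\left(- \frac{1}{17}\right) I}{9} = 4 - \frac{I}{153}$)
$\sqrt{-124 + C{\left(3 \cdot 5 + 3 \right)}} = \sqrt{-124 + \left(4 - \frac{3 \cdot 5 + 3}{153}\right)} = \sqrt{-124 + \left(4 - \frac{15 + 3}{153}\right)} = \sqrt{-124 + \left(4 - \frac{2}{17}\right)} = \sqrt{-124 + \frac{66}{17}} = \sqrt{- \frac{2042}{17}} = \frac{i \sqrt{34714}}{17}$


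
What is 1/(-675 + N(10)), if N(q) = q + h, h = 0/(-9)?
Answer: -1/665 ≈ -0.0015038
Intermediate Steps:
h = 0 (h = 0*(-⅑) = 0)
N(q) = q (N(q) = q + 0 = q)
1/(-675 + N(10)) = 1/(-675 + 10) = 1/(-665) = -1/665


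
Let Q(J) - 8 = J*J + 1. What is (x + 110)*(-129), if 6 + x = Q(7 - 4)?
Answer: -15738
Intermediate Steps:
Q(J) = 9 + J² (Q(J) = 8 + (J*J + 1) = 8 + (J² + 1) = 8 + (1 + J²) = 9 + J²)
x = 12 (x = -6 + (9 + (7 - 4)²) = -6 + (9 + 3²) = -6 + (9 + 9) = -6 + 18 = 12)
(x + 110)*(-129) = (12 + 110)*(-129) = 122*(-129) = -15738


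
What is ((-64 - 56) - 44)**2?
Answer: 26896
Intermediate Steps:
((-64 - 56) - 44)**2 = (-120 - 44)**2 = (-164)**2 = 26896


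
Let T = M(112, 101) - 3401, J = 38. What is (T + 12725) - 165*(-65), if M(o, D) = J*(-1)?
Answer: 20011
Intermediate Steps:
M(o, D) = -38 (M(o, D) = 38*(-1) = -38)
T = -3439 (T = -38 - 3401 = -3439)
(T + 12725) - 165*(-65) = (-3439 + 12725) - 165*(-65) = 9286 + 10725 = 20011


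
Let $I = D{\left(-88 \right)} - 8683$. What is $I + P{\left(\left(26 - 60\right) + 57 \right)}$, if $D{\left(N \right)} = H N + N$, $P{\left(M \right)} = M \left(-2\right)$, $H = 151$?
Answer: $-22105$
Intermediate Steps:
$P{\left(M \right)} = - 2 M$
$D{\left(N \right)} = 152 N$ ($D{\left(N \right)} = 151 N + N = 152 N$)
$I = -22059$ ($I = 152 \left(-88\right) - 8683 = -13376 - 8683 = -22059$)
$I + P{\left(\left(26 - 60\right) + 57 \right)} = -22059 - 2 \left(\left(26 - 60\right) + 57\right) = -22059 - 2 \left(-34 + 57\right) = -22059 - 46 = -22105$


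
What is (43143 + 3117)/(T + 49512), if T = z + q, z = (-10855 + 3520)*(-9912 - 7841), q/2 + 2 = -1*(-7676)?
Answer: 3084/8685541 ≈ 0.00035507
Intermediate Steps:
q = 15348 (q = -4 + 2*(-1*(-7676)) = -4 + 2*7676 = -4 + 15352 = 15348)
z = 130218255 (z = -7335*(-17753) = 130218255)
T = 130233603 (T = 130218255 + 15348 = 130233603)
(43143 + 3117)/(T + 49512) = (43143 + 3117)/(130233603 + 49512) = 46260/130283115 = 46260*(1/130283115) = 3084/8685541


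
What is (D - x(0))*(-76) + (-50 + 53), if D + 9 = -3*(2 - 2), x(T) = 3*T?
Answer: 687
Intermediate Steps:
D = -9 (D = -9 - 3*(2 - 2) = -9 - 3*0 = -9 + 0 = -9)
(D - x(0))*(-76) + (-50 + 53) = (-9 - 3*0)*(-76) + (-50 + 53) = (-9 - 1*0)*(-76) + 3 = (-9 + 0)*(-76) + 3 = -9*(-76) + 3 = 684 + 3 = 687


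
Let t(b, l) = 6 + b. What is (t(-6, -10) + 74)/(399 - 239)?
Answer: 37/80 ≈ 0.46250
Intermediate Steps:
(t(-6, -10) + 74)/(399 - 239) = ((6 - 6) + 74)/(399 - 239) = (0 + 74)/160 = 74*(1/160) = 37/80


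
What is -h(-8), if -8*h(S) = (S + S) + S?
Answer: -3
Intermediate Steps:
h(S) = -3*S/8 (h(S) = -((S + S) + S)/8 = -(2*S + S)/8 = -3*S/8)
-h(-8) = -(-3)*(-8)/8 = -1*3 = -3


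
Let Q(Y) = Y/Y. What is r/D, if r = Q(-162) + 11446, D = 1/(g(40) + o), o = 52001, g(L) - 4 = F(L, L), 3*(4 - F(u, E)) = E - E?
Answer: 595347023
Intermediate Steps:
F(u, E) = 4 (F(u, E) = 4 - (E - E)/3 = 4 - ⅓*0 = 4 + 0 = 4)
g(L) = 8 (g(L) = 4 + 4 = 8)
Q(Y) = 1
D = 1/52009 (D = 1/(8 + 52001) = 1/52009 ≈ 1.9227e-5)
r = 11447 (r = 1 + 11446 = 11447)
r/D = 11447/(1/52009) = 11447*52009 = 595347023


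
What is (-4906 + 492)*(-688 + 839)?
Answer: -666514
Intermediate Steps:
(-4906 + 492)*(-688 + 839) = -4414*151 = -666514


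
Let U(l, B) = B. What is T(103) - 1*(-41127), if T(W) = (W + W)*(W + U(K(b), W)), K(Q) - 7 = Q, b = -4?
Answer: 83563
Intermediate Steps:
K(Q) = 7 + Q
T(W) = 4*W**2 (T(W) = (W + W)*(W + W) = (2*W)*(2*W) = 4*W**2)
T(103) - 1*(-41127) = 4*103**2 - 1*(-41127) = 4*10609 + 41127 = 42436 + 41127 = 83563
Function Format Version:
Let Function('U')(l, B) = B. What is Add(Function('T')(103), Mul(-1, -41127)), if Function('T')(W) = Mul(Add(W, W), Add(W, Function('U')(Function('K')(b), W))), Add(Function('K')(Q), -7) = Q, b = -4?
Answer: 83563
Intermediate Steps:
Function('K')(Q) = Add(7, Q)
Function('T')(W) = Mul(4, Pow(W, 2)) (Function('T')(W) = Mul(Add(W, W), Add(W, W)) = Mul(Mul(2, W), Mul(2, W)) = Mul(4, Pow(W, 2)))
Add(Function('T')(103), Mul(-1, -41127)) = Add(Mul(4, Pow(103, 2)), Mul(-1, -41127)) = Add(Mul(4, 10609), 41127) = Add(42436, 41127) = 83563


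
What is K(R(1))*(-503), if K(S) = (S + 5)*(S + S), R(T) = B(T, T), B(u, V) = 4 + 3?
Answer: -84504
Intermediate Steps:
B(u, V) = 7
R(T) = 7
K(S) = 2*S*(5 + S) (K(S) = (5 + S)*(2*S) = 2*S*(5 + S))
K(R(1))*(-503) = (2*7*(5 + 7))*(-503) = (2*7*12)*(-503) = 168*(-503) = -84504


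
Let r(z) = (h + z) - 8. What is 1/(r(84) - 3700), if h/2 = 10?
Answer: -1/3604 ≈ -0.00027747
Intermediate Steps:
h = 20 (h = 2*10 = 20)
r(z) = 12 + z (r(z) = (20 + z) - 8 = 12 + z)
1/(r(84) - 3700) = 1/((12 + 84) - 3700) = 1/(96 - 3700) = 1/(-3604) = -1/3604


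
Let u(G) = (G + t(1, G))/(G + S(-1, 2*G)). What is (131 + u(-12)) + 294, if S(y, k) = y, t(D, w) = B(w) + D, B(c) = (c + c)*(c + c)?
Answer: 4960/13 ≈ 381.54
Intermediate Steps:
B(c) = 4*c² (B(c) = (2*c)*(2*c) = 4*c²)
t(D, w) = D + 4*w² (t(D, w) = 4*w² + D = D + 4*w²)
u(G) = (1 + G + 4*G²)/(-1 + G) (u(G) = (G + (1 + 4*G²))/(G - 1) = (1 + G + 4*G²)/(-1 + G))
(131 + u(-12)) + 294 = (131 + (1 - 12 + 4*(-12)²)/(-1 - 12)) + 294 = (131 + (1 - 12 + 4*144)/(-13)) + 294 = (131 - (1 - 12 + 576)/13) + 294 = (131 - 1/13*565) + 294 = (131 - 565/13) + 294 = 1138/13 + 294 = 4960/13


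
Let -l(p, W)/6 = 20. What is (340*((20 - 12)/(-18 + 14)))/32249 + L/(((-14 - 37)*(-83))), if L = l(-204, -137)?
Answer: -132320/2676667 ≈ -0.049435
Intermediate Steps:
l(p, W) = -120 (l(p, W) = -6*20 = -120)
L = -120
(340*((20 - 12)/(-18 + 14)))/32249 + L/(((-14 - 37)*(-83))) = (340*((20 - 12)/(-18 + 14)))/32249 - 120*(-1/(83*(-14 - 37))) = (340*(8/(-4)))*(1/32249) - 120/((-51*(-83))) = (340*(8*(-1/4)))*(1/32249) - 120/4233 = (340*(-2))*(1/32249) - 120*1/4233 = -680*1/32249 - 40/1411 = -40/1897 - 40/1411 = -132320/2676667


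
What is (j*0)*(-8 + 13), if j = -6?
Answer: 0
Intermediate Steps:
(j*0)*(-8 + 13) = (-6*0)*(-8 + 13) = 0*5 = 0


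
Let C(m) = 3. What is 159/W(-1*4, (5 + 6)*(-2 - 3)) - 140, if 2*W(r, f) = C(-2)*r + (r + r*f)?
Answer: -4707/34 ≈ -138.44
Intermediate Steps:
W(r, f) = 2*r + f*r/2 (W(r, f) = (3*r + (r + r*f))/2 = (3*r + (r + f*r))/2 = (4*r + f*r)/2 = 2*r + f*r/2)
159/W(-1*4, (5 + 6)*(-2 - 3)) - 140 = 159/((-1*4)*(4 + (5 + 6)*(-2 - 3))/2) - 140 = 159/((½)*(-4)*(4 + 11*(-5))) - 140 = 159/((½)*(-4)*(4 - 55)) - 140 = 159/((½)*(-4)*(-51)) - 140 = 159/102 - 140 = (1/102)*159 - 140 = 53/34 - 140 = -4707/34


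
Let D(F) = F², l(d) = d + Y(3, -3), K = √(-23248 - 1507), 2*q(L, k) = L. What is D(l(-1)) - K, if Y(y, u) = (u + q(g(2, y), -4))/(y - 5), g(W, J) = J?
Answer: 1/16 - I*√24755 ≈ 0.0625 - 157.34*I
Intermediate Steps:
q(L, k) = L/2
K = I*√24755 (K = √(-24755) = I*√24755 ≈ 157.34*I)
Y(y, u) = (u + y/2)/(-5 + y) (Y(y, u) = (u + y/2)/(y - 5) = (u + y/2)/(-5 + y))
l(d) = ¾ + d (l(d) = d + (-3 + (½)*3)/(-5 + 3) = d + (-3 + 3/2)/(-2) = d - ½*(-3/2) = d + ¾ = ¾ + d)
D(l(-1)) - K = (¾ - 1)² - I*√24755 = (-¼)² - I*√24755 = 1/16 - I*√24755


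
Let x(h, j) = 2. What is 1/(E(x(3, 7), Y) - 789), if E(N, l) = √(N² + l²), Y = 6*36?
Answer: -789/575861 - 2*√11665/575861 ≈ -0.0017452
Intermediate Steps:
Y = 216
1/(E(x(3, 7), Y) - 789) = 1/(√(2² + 216²) - 789) = 1/(√(4 + 46656) - 789) = 1/(√46660 - 789) = 1/(2*√11665 - 789) = 1/(-789 + 2*√11665)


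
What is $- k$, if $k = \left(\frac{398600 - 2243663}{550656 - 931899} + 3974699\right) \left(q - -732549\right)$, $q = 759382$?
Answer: $- \frac{753588280706513840}{127081} \approx -5.93 \cdot 10^{12}$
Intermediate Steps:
$k = \frac{753588280706513840}{127081}$ ($k = \left(\frac{398600 - 2243663}{550656 - 931899} + 3974699\right) \left(759382 - -732549\right) = \left(- \frac{1845063}{-381243} + 3974699\right) \left(759382 + \left(732578 - 29\right)\right) = \left(\left(-1845063\right) \left(- \frac{1}{381243}\right) + 3974699\right) \left(759382 + 732549\right) = \left(\frac{615021}{127081} + 3974699\right) 1491931 = \frac{505109338640}{127081} \cdot 1491931 = \frac{753588280706513840}{127081} \approx 5.93 \cdot 10^{12}$)
$- k = \left(-1\right) \frac{753588280706513840}{127081} = - \frac{753588280706513840}{127081}$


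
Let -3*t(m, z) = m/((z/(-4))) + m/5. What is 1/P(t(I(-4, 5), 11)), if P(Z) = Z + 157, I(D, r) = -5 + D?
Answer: 55/8608 ≈ 0.0063894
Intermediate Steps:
t(m, z) = -m/15 + 4*m/(3*z) (t(m, z) = -(m/((z/(-4))) + m/5)/3 = -(m/((z*(-1/4))) + m*(1/5))/3 = -(m/((-z/4)) + m/5)/3 = -(m*(-4/z) + m/5)/3 = -(-4*m/z + m/5)/3 = -(m/5 - 4*m/z)/3 = -m/15 + 4*m/(3*z))
P(Z) = 157 + Z
1/P(t(I(-4, 5), 11)) = 1/(157 + (1/15)*(-5 - 4)*(20 - 1*11)/11) = 1/(157 + (1/15)*(-9)*(1/11)*(20 - 11)) = 1/(157 + (1/15)*(-9)*(1/11)*9) = 1/(157 - 27/55) = 1/(8608/55) = 55/8608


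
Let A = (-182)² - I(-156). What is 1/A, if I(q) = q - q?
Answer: 1/33124 ≈ 3.0190e-5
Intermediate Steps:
I(q) = 0
A = 33124 (A = (-182)² - 1*0 = 33124 + 0 = 33124)
1/A = 1/33124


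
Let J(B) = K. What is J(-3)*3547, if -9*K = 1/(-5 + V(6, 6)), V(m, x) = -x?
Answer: 3547/99 ≈ 35.828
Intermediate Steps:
K = 1/99 (K = -1/(9*(-5 - 1*6)) = -1/(9*(-5 - 6)) = -⅑/(-11) = -⅑*(-1/11) = 1/99 ≈ 0.010101)
J(B) = 1/99
J(-3)*3547 = (1/99)*3547 = 3547/99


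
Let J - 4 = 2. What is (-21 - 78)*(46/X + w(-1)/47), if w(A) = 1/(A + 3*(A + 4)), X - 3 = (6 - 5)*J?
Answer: -190355/376 ≈ -506.26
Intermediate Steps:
J = 6 (J = 4 + 2 = 6)
X = 9 (X = 3 + (6 - 5)*6 = 3 + 1*6 = 3 + 6 = 9)
w(A) = 1/(12 + 4*A) (w(A) = 1/(A + 3*(4 + A)) = 1/(A + (12 + 3*A)) = 1/(12 + 4*A))
(-21 - 78)*(46/X + w(-1)/47) = (-21 - 78)*(46/9 + (1/(4*(3 - 1)))/47) = -99*(46*(⅑) + ((¼)/2)*(1/47)) = -99*(46/9 + ((¼)*(½))*(1/47)) = -99*(46/9 + (⅛)*(1/47)) = -99*(46/9 + 1/376) = -99*17305/3384 = -190355/376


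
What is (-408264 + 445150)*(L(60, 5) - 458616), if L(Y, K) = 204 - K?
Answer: -16909169462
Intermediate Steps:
(-408264 + 445150)*(L(60, 5) - 458616) = (-408264 + 445150)*((204 - 1*5) - 458616) = 36886*((204 - 5) - 458616) = 36886*(199 - 458616) = 36886*(-458417) = -16909169462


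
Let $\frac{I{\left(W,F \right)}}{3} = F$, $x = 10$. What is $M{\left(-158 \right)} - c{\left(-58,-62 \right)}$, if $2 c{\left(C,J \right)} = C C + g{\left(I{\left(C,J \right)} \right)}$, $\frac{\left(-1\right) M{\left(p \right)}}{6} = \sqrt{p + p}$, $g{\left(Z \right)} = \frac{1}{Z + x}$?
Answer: $- \frac{592063}{352} - 12 i \sqrt{79} \approx -1682.0 - 106.66 i$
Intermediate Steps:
$I{\left(W,F \right)} = 3 F$
$g{\left(Z \right)} = \frac{1}{10 + Z}$ ($g{\left(Z \right)} = \frac{1}{Z + 10} = \frac{1}{10 + Z}$)
$M{\left(p \right)} = - 6 \sqrt{2} \sqrt{p}$ ($M{\left(p \right)} = - 6 \sqrt{p + p} = - 6 \sqrt{2 p} = - 6 \sqrt{2} \sqrt{p}$)
$c{\left(C,J \right)} = \frac{C^{2}}{2} + \frac{1}{2 \left(10 + 3 J\right)}$ ($c{\left(C,J \right)} = \frac{C C + \frac{1}{10 + 3 J}}{2} = \frac{C^{2} + \frac{1}{10 + 3 J}}{2} = \frac{C^{2}}{2} + \frac{1}{2 \left(10 + 3 J\right)}$)
$M{\left(-158 \right)} - c{\left(-58,-62 \right)} = - 6 \sqrt{2} \sqrt{-158} - \frac{1 + \left(-58\right)^{2} \left(10 + 3 \left(-62\right)\right)}{2 \left(10 + 3 \left(-62\right)\right)} = - 6 \sqrt{2} i \sqrt{158} - \frac{1 + 3364 \left(10 - 186\right)}{2 \left(10 - 186\right)} = - 12 i \sqrt{79} - \frac{1 + 3364 \left(-176\right)}{2 \left(-176\right)} = - 12 i \sqrt{79} - \frac{1}{2} \left(- \frac{1}{176}\right) \left(1 - 592064\right) = - 12 i \sqrt{79} - \frac{1}{2} \left(- \frac{1}{176}\right) \left(-592063\right) = - 12 i \sqrt{79} - \frac{592063}{352} = - \frac{592063}{352} - 12 i \sqrt{79}$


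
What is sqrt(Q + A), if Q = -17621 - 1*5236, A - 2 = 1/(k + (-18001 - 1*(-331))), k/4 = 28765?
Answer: I*sqrt(216775380448110)/97390 ≈ 151.18*I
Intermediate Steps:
k = 115060 (k = 4*28765 = 115060)
A = 194781/97390 (A = 2 + 1/(115060 + (-18001 - 1*(-331))) = 2 + 1/(115060 + (-18001 + 331)) = 2 + 1/(115060 - 17670) = 2 + 1/97390 = 194781/97390 ≈ 2.0000)
Q = -22857 (Q = -17621 - 5236 = -22857)
sqrt(Q + A) = sqrt(-22857 + 194781/97390) = sqrt(-2225848449/97390) = I*sqrt(216775380448110)/97390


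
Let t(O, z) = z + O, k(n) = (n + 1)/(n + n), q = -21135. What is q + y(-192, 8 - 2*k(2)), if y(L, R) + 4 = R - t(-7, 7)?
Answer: -42265/2 ≈ -21133.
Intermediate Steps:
k(n) = (1 + n)/(2*n) (k(n) = (1 + n)/((2*n)) = (1 + n)*(1/(2*n)) = (1 + n)/(2*n))
t(O, z) = O + z
y(L, R) = -4 + R (y(L, R) = -4 + (R - (-7 + 7)) = -4 + (R - 1*0) = -4 + (R + 0) = -4 + R)
q + y(-192, 8 - 2*k(2)) = -21135 + (-4 + (8 - (1 + 2)/2)) = -21135 + (-4 + (8 - 3/2)) = -21135 + (-4 + 13/2) = -21135 + 5/2 = -42265/2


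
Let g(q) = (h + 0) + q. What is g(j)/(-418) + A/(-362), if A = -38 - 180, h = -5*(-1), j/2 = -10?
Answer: 48277/75658 ≈ 0.63809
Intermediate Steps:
j = -20 (j = 2*(-10) = -20)
h = 5
g(q) = 5 + q (g(q) = (5 + 0) + q = 5 + q)
A = -218
g(j)/(-418) + A/(-362) = (5 - 20)/(-418) - 218/(-362) = -15*(-1/418) - 218*(-1/362) = 15/418 + 109/181 = 48277/75658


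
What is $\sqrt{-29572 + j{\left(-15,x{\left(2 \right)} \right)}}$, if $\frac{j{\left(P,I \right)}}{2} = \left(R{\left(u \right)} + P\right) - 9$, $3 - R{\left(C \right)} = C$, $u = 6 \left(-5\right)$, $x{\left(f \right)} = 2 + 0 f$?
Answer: $i \sqrt{29554} \approx 171.91 i$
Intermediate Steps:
$x{\left(f \right)} = 2$ ($x{\left(f \right)} = 2 + 0 = 2$)
$u = -30$
$R{\left(C \right)} = 3 - C$
$j{\left(P,I \right)} = 48 + 2 P$ ($j{\left(P,I \right)} = 2 \left(\left(\left(3 - -30\right) + P\right) - 9\right) = 2 \left(\left(\left(3 + 30\right) + P\right) - 9\right) = 2 \left(\left(33 + P\right) - 9\right) = 2 \left(24 + P\right) = 48 + 2 P$)
$\sqrt{-29572 + j{\left(-15,x{\left(2 \right)} \right)}} = \sqrt{-29572 + \left(48 + 2 \left(-15\right)\right)} = \sqrt{-29572 + \left(48 - 30\right)} = \sqrt{-29572 + 18} = \sqrt{-29554} = i \sqrt{29554}$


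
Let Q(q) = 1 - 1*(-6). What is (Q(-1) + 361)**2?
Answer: 135424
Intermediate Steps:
Q(q) = 7 (Q(q) = 1 + 6 = 7)
(Q(-1) + 361)**2 = (7 + 361)**2 = 368**2 = 135424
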